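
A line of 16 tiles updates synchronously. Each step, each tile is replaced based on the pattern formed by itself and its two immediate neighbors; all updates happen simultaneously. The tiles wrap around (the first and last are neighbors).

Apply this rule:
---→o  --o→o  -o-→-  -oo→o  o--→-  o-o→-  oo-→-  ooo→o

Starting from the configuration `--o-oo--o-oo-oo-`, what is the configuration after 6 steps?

oo--o--o--o--o--
o--o--o--o--o--o
--o--o--o--o--oo
-o--o--o--o--oo-
o--o--o--o--oo--
--o--o--o--oo--o

--o--o--o--oo--o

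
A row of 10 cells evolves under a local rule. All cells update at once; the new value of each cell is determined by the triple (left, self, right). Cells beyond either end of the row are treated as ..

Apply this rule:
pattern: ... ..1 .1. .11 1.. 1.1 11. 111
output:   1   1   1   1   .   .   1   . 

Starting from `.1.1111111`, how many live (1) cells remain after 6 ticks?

6

11.1.....1
11.1.11111
11.1.1...1
11.1.1.111
11.1.1.1.1
11.1.1.1.1
count of 1: 6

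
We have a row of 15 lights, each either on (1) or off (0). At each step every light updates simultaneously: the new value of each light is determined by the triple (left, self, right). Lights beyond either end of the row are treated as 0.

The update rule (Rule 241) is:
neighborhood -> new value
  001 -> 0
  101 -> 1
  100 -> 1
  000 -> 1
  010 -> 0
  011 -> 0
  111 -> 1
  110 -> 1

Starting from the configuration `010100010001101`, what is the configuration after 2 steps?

step 1: 001011001100110
step 2: 100101100110011

100101100110011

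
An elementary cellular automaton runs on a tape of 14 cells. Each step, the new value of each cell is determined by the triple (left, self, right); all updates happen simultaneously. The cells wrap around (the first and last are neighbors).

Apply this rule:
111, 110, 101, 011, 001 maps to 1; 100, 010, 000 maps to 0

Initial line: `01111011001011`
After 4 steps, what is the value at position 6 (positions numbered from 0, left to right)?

1

11111111010111
11111111101111
11111111111111
11111111111111
position 6 holds 1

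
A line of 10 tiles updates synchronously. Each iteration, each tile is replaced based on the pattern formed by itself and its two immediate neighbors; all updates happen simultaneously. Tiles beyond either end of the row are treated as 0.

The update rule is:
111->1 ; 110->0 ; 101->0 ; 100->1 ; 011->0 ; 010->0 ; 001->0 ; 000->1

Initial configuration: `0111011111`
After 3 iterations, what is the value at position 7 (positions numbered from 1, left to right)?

0

iteration 1: 0010001110
iteration 2: 1001100101
iteration 3: 0100010000
position 7 holds 0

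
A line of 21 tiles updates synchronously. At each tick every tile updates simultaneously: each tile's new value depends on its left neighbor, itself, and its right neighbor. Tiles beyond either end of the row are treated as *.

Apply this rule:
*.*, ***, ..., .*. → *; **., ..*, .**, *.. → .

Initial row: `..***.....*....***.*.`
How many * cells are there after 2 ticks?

10

tick 1: ...*..***.*.**..*.***
tick 2: .*.*...*.***....**.**
count of *: 10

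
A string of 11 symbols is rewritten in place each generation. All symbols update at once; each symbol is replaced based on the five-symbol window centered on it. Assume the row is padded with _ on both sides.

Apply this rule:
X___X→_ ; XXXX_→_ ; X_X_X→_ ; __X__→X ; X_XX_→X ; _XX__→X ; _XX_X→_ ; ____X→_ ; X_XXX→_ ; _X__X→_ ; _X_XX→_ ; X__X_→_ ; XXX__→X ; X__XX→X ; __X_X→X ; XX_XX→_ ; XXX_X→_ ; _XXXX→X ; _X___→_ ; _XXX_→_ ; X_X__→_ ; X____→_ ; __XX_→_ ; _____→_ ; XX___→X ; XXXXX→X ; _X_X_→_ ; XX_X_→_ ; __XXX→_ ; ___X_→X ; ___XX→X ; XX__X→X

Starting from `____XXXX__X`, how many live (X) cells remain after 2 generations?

___X_X_XX_X
__XX___X___
count of X: 3

3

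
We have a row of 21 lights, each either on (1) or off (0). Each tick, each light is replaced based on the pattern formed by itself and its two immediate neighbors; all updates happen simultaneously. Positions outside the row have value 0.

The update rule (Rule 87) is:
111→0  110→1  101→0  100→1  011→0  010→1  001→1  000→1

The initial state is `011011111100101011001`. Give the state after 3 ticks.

100000001111100011111

101000000111101001111
101111111000101110001
100000001111100011111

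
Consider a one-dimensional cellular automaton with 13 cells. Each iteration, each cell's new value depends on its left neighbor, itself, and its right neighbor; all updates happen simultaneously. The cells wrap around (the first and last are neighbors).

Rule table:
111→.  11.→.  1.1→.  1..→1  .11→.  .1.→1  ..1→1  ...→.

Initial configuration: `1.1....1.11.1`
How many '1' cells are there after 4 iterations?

..11..11.....
.1..11..1....
1111..1111...
....11....1.1
count of 1: 4

4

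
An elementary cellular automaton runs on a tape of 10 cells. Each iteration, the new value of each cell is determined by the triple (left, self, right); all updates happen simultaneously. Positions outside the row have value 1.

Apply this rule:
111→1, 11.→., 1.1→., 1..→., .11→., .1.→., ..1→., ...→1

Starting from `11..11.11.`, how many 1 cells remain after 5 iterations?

1.........
..1111111.
...11111..
.1..111...
.....1..1.
count of 1: 2

2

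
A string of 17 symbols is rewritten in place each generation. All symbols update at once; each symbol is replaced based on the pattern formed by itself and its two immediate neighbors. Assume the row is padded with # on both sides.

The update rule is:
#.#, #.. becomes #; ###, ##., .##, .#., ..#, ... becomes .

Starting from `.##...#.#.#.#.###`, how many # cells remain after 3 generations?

generation 1: #..#...#.#.#.#...
generation 2: .#..#...#.#.#.#..
generation 3: #.#..#...#.#.#.#.
count of #: 7

7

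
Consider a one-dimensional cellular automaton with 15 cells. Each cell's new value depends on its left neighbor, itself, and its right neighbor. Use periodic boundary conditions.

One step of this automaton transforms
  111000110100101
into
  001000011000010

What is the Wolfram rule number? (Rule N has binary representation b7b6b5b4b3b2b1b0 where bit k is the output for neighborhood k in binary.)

96

position 0: 111 → 0  (bit 7 = 0)
position 2: 110 → 1  (bit 6 = 1)
position 8: 101 → 1  (bit 5 = 1)
position 3: 100 → 0  (bit 4 = 0)
position 6: 011 → 0  (bit 3 = 0)
position 9: 010 → 0  (bit 2 = 0)
position 5: 001 → 0  (bit 1 = 0)
position 4: 000 → 0  (bit 0 = 0)
bits b7..b0 = 01100000 = 96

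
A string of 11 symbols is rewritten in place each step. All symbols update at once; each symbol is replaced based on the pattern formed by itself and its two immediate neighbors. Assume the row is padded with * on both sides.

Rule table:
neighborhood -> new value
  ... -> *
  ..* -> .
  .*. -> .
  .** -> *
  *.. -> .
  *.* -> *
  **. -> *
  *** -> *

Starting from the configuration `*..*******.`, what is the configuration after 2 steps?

*..********
*..********

*..********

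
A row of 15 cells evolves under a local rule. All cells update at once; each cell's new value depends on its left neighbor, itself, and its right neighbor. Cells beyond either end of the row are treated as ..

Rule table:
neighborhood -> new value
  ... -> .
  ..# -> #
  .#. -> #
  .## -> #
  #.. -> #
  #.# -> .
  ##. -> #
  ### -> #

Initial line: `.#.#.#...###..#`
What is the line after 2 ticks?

##.#.##.#######
##.#.##.#######

##.#.##.#######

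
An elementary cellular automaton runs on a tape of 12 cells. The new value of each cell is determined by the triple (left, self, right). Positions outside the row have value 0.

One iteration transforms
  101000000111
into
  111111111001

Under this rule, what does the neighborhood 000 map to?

At position 4 the neighborhood is 000; the next row has 1 there.

1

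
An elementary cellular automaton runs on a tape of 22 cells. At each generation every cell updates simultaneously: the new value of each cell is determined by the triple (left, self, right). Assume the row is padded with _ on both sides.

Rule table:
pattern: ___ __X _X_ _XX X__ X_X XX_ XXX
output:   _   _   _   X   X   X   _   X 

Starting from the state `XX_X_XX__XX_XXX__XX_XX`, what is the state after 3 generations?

__XX_X_X_XXX_X_X_XX_X_

X_X_XX_X_X_XXX_X_X_XX_
_X_XX_X_X_XXX_X_X_XX_X
__XX_X_X_XXX_X_X_XX_X_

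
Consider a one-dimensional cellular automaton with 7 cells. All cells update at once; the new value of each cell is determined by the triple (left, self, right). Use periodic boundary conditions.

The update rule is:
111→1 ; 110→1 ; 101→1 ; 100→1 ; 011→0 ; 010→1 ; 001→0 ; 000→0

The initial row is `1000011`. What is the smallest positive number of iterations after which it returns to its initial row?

1100001
1110000
0111000
0011100
0001110
0000111
1000011

7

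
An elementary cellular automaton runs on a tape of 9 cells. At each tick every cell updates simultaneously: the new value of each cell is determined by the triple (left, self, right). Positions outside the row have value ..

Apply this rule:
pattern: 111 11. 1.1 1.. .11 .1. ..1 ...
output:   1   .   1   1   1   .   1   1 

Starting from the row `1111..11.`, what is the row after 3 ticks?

1.111.1.1

tick 1: 111.111.1
tick 2: 11.111.1.
tick 3: 1.111.1.1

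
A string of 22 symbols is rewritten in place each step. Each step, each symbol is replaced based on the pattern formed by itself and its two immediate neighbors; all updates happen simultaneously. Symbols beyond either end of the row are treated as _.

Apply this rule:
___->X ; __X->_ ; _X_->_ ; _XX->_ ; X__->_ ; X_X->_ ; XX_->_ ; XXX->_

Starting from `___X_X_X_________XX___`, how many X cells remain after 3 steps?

XX_______XXXXXXX____XX
___XXXXX_________XX___
XX_______XXXXXXX____XX
count of X: 11

11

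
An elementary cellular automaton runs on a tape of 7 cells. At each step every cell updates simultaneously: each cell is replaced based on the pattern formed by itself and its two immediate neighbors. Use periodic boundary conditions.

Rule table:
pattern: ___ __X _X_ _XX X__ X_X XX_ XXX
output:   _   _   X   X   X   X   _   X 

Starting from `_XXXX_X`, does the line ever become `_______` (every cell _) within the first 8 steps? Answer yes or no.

step 1: XXXX_XX
step 2: XXX_XXX
step 3: XX_XXXX
step 4: X_XXXXX
step 5: _XXXXXX
step 6: XXXXXX_
step 7: XXXXX_X
step 8: XXXX_XX
step 8 is XXXX_XX, still not uniform _

no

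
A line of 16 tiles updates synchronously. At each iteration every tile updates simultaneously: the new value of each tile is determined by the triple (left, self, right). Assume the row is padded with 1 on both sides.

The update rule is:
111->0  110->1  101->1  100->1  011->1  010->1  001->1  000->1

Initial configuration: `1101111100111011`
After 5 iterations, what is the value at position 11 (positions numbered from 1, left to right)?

1

0111000111101110
1101111100111011  (repeats iteration 0; period 2)
iteration 5: 0111000111101110
position 11 holds 1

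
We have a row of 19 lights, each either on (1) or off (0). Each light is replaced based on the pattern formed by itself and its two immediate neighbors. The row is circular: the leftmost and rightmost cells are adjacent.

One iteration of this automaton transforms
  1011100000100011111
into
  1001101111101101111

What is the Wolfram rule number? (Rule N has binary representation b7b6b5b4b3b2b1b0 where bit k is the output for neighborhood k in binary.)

position 3: 111 → 1  (bit 7 = 1)
position 0: 110 → 1  (bit 6 = 1)
position 1: 101 → 0  (bit 5 = 0)
position 5: 100 → 0  (bit 4 = 0)
position 2: 011 → 0  (bit 3 = 0)
position 10: 010 → 1  (bit 2 = 1)
position 9: 001 → 1  (bit 1 = 1)
position 6: 000 → 1  (bit 0 = 1)
bits b7..b0 = 11000111 = 199

199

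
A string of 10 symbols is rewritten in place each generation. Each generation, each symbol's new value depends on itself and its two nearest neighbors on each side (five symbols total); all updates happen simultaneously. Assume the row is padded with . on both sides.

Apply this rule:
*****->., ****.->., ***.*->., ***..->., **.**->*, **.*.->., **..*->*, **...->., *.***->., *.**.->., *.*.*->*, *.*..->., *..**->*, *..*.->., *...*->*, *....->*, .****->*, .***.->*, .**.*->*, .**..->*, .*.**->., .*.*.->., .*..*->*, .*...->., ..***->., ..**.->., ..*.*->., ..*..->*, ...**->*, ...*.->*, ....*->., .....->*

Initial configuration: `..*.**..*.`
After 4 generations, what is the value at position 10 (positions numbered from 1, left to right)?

*

.*...**.*.
**.**.*...
.**.*...**
*.*...**.*
position 10 holds *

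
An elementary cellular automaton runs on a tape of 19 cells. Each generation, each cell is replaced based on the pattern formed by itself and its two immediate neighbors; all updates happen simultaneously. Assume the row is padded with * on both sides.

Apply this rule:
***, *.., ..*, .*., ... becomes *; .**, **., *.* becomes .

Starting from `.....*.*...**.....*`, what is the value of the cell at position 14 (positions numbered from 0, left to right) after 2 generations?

******.****..*****.
*****...**.**.***..
position 14 holds *

*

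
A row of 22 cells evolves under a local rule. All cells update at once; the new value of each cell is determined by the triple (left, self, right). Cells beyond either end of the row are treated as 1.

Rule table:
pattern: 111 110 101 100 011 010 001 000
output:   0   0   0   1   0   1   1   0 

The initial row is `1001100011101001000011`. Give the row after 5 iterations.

1100100111001100001010

0110010100001111100100
0001110110010000011111
1010000001111000100000
0011000010000101110001
1100100111001100001010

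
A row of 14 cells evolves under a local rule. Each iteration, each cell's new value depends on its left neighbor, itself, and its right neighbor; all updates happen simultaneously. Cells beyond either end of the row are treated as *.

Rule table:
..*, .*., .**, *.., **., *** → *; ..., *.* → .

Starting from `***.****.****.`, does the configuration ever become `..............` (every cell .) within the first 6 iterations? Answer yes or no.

no

***.****.****.  (fixed point — unchanged through iteration 6)
iteration 6 is ***.****.****., still not uniform .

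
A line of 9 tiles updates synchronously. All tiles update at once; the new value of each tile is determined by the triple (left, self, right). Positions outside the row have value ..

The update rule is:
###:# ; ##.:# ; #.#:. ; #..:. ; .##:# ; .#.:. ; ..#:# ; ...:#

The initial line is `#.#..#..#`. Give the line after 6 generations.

....#..#.
####..#..
####.#..#
####...#.
####.##..
####.##.#

####.##.#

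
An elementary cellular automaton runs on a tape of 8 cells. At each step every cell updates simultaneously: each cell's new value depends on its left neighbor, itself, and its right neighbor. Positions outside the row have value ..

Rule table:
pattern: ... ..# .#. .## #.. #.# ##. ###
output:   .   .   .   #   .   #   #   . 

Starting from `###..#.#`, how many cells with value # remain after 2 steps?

1

#.#...#.
.#......
count of #: 1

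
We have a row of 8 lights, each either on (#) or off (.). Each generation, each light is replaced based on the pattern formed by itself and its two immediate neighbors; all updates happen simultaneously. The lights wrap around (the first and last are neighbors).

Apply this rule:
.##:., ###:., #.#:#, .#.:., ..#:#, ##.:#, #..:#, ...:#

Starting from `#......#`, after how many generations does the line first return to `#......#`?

16

#######.
......##
######.#
.....##.
#####.##
....##..
####.###
...##...
###.####
..##....
##.#####
.##.....
#.######
##......
.#######
#......#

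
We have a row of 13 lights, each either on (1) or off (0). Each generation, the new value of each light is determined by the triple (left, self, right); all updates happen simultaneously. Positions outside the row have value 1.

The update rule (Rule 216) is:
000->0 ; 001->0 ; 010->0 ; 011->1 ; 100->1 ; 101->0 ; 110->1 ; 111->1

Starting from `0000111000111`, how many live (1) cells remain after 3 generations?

1000111100111
1100111110111
1110111110111
count of 1: 11

11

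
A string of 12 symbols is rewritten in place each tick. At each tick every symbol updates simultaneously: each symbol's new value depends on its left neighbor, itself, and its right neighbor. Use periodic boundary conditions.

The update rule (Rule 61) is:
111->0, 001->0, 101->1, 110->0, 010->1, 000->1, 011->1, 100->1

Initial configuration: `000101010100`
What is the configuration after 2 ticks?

001100000000

tick 1: 110111111111
tick 2: 001100000000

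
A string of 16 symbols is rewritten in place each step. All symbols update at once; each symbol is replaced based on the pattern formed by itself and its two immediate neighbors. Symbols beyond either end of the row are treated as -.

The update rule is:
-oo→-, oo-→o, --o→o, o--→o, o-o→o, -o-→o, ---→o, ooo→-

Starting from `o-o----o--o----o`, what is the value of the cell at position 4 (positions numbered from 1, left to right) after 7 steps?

o

oooooooooooooooo
---------------o
oooooooooooooooo  (repeats step 1; period 2)
step 7: oooooooooooooooo
position 4 holds o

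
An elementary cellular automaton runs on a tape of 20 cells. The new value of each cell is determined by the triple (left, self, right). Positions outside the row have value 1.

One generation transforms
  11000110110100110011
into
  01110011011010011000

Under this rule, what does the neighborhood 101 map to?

1

At position 7 the neighborhood is 101; the next row has 1 there.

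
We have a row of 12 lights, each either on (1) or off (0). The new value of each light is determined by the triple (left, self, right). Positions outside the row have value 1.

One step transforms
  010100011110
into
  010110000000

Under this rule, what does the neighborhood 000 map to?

At position 5 the neighborhood is 000; the next row has 0 there.

0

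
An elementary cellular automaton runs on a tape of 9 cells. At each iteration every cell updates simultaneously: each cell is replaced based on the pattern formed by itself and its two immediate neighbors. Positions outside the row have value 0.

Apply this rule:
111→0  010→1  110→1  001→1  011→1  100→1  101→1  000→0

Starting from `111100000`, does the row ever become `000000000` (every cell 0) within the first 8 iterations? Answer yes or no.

100110000
111111000
100001100
110011110
111110011
100011111
110110001
111111011
iteration 8 is 111111011, still not uniform 0

no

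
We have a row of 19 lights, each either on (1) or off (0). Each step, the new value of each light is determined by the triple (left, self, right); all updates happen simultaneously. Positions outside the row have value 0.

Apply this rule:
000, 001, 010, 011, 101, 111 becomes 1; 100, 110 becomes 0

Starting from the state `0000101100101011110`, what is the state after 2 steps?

step 1: 1111111001111111100
step 2: 1111110011111111001

1111110011111111001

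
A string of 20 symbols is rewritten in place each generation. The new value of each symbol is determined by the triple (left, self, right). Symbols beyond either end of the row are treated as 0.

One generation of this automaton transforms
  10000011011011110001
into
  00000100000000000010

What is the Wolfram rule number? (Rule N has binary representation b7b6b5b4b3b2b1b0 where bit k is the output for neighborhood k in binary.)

position 13: 111 → 0  (bit 7 = 0)
position 7: 110 → 0  (bit 6 = 0)
position 8: 101 → 0  (bit 5 = 0)
position 1: 100 → 0  (bit 4 = 0)
position 6: 011 → 0  (bit 3 = 0)
position 0: 010 → 0  (bit 2 = 0)
position 5: 001 → 1  (bit 1 = 1)
position 2: 000 → 0  (bit 0 = 0)
bits b7..b0 = 00000010 = 2

2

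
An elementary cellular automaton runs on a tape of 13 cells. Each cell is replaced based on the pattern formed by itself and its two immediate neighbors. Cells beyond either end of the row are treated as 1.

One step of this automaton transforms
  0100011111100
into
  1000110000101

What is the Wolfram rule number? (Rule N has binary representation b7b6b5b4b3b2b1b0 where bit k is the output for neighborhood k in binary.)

106

position 6: 111 → 0  (bit 7 = 0)
position 10: 110 → 1  (bit 6 = 1)
position 0: 101 → 1  (bit 5 = 1)
position 2: 100 → 0  (bit 4 = 0)
position 5: 011 → 1  (bit 3 = 1)
position 1: 010 → 0  (bit 2 = 0)
position 4: 001 → 1  (bit 1 = 1)
position 3: 000 → 0  (bit 0 = 0)
bits b7..b0 = 01101010 = 106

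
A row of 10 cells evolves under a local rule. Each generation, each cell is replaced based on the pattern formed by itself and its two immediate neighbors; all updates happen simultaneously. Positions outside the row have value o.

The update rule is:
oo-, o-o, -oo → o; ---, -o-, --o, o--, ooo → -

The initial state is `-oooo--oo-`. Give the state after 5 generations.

o---------

oo--o--ooo
-o-----o--
o---------
o---------  (fixed point — unchanged through generation 5)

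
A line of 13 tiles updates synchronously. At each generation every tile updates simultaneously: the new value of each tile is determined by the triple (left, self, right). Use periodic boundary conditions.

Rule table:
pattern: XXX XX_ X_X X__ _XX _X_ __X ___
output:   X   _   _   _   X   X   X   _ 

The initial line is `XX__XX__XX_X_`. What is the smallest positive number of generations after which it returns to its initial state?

26

X__XX__XX__X_
X_XX__XX__XX_
X_X__XX__XX__
X_X_XX__XX__X
__X_X__XX__XX
_XX_X_XX__XX_
XX__X_X__XX__
X__XX_X_XX__X
__XX__X_X__XX
_XX__XX_X_XX_
XX__XX__X_X__
X__XX__XX_X_X
__XX__XX__X_X
_XX__XX__XX_X
_X__XX__XX__X
_X_XX__XX__XX
_X_X__XX__XX_
XX_X_XX__XX__
X__X_X__XX__X
__XX_X_XX__XX
_XX__X_X__XX_
XX__XX_X_XX__
X__XX__X_X__X
__XX__XX_X_XX
_XX__XX__X_X_
XX__XX__XX_X_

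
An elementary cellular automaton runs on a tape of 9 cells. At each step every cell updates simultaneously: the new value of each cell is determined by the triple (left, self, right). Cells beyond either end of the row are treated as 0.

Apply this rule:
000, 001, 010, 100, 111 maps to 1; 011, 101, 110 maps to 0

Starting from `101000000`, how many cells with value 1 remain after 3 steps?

step 1: 101111111
step 2: 100111110
step 3: 111011101
count of 1: 7

7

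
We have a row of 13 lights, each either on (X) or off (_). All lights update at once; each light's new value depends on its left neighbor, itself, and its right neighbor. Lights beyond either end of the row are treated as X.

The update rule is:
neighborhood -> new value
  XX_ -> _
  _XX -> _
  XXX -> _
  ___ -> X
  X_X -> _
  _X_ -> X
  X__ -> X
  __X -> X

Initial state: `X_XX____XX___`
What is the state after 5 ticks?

____XXXX__XXX

____XXXX__XXX
XXXX____XX___
____XXXX__XXX  (repeats tick 1; period 2)
tick 5: ____XXXX__XXX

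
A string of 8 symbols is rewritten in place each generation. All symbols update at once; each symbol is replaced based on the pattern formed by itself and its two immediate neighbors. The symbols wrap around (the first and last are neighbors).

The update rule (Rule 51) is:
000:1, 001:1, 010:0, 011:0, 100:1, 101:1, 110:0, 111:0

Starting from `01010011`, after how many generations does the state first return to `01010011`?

2

10101100
01010011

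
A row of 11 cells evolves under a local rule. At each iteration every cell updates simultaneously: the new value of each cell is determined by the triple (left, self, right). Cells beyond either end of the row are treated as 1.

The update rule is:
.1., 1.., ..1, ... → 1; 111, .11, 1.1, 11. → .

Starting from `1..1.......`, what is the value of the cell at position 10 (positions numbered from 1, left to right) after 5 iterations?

.1111111111
...........
11111111111
...........  (repeats iteration 2; period 2)
iteration 5: 11111111111
position 10 holds 1

1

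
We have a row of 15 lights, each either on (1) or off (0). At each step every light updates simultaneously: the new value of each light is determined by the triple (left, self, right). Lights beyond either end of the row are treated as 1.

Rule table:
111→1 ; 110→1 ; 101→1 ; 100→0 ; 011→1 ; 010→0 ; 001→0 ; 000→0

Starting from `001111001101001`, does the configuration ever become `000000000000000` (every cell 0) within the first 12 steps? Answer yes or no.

001111001110001
001111001110001  (fixed point — unchanged through step 12)
step 12 is 001111001110001, still not uniform 0

no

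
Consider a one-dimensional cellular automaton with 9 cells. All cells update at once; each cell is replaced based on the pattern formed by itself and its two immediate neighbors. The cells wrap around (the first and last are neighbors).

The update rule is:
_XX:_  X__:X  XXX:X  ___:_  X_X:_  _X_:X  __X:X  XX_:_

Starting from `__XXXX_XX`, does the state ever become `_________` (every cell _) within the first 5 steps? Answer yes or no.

XX_XX____
_____X__X
X___XXXXX
_X_X_XXXX
_X_X__XX_
step 5 is _X_X__XX_, still not uniform _

no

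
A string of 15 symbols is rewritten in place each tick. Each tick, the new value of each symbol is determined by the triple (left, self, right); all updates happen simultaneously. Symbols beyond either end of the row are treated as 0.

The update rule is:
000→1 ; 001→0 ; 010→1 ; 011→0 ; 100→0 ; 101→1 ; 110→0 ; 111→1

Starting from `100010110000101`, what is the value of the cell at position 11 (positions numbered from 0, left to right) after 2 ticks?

1

101011000110111
111100010001010
position 11 holds 1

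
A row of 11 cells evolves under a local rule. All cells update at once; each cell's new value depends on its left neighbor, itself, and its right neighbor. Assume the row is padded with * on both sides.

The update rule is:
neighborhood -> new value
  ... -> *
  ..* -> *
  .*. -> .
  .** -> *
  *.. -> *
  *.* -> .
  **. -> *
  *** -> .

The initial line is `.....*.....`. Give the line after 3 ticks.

*****.*****
....*.*....
****...****

****...****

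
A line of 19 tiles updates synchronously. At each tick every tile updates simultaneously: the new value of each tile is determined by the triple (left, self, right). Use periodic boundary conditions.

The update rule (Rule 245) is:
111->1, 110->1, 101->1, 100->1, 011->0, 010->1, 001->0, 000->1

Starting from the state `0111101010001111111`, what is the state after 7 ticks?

tick 1: 1011111111100111111
tick 2: 1101111111110011111
tick 3: 1110111111111001111
tick 4: 1111011111111100111
tick 5: 1111101111111110011
tick 6: 1111110111111111001
tick 7: 1111111011111111100

1111111011111111100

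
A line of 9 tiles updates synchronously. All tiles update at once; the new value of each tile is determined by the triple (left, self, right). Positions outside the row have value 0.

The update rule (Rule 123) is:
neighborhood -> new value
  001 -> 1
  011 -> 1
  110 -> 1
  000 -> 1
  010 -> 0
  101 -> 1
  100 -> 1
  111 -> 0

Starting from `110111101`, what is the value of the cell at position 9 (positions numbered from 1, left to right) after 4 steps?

step 1: 111100110
step 2: 100111111
step 3: 011100001
step 4: 110111110
position 9 holds 0

0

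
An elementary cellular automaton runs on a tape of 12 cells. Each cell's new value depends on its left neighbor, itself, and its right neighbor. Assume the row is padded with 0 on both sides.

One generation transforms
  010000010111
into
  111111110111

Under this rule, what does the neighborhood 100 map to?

1

At position 2 the neighborhood is 100; the next row has 1 there.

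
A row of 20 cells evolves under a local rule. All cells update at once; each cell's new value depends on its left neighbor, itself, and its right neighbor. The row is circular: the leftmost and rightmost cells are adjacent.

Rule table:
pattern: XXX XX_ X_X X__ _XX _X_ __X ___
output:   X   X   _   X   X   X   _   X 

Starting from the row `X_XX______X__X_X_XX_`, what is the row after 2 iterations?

X_XXXXXXX_XX_X_X_XX_
X_XXXXXXX_XX_X_X_XX_

X_XXXXXXX_XX_X_X_XX_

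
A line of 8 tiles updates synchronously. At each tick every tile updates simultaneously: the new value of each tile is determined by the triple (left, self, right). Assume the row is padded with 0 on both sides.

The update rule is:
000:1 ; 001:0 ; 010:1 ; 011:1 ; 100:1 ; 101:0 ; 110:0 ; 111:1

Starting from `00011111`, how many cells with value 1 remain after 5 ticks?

11011110
10011101
11011001
10010101
11010101
count of 1: 5

5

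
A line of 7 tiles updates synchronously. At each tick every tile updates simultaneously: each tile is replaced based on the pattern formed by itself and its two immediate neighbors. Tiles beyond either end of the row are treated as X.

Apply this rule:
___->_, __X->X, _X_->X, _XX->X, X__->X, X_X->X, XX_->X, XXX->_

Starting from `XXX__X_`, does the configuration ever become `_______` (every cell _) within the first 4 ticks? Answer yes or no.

__XXXXX
XXX____
__XX__X
XXXXXXX
tick 4 is XXXXXXX, still not uniform _

no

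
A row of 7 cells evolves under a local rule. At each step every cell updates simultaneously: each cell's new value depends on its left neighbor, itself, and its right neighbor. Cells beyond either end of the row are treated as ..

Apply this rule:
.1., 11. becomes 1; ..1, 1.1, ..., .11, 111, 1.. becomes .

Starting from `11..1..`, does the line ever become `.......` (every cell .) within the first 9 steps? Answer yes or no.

.1..1..
.1..1..  (fixed point — unchanged through step 9)
step 9 is .1..1.., still not uniform .

no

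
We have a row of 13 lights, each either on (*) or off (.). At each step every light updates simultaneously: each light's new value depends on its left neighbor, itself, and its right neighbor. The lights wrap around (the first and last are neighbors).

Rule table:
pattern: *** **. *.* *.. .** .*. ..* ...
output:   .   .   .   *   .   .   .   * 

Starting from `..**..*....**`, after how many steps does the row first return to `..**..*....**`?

*...*..***...
.**..*....**.
...*..***...*
**..*....**..
..*..***...*.
*..*....**..*
.*..***...*..
..*....**..**
*..***...*...
.*....**..**.
..***...*...*
*....**..**..
.***...*...*.
....**..**..*
***...*...*..
...**..**..*.
**...*...*..*
..**..**..*..
*...*...*..**
.**..**..*...
...*...*..***
**..**..*....
..*...*..***.
*..**..*....*
.*...*..***..
..**..*....**

26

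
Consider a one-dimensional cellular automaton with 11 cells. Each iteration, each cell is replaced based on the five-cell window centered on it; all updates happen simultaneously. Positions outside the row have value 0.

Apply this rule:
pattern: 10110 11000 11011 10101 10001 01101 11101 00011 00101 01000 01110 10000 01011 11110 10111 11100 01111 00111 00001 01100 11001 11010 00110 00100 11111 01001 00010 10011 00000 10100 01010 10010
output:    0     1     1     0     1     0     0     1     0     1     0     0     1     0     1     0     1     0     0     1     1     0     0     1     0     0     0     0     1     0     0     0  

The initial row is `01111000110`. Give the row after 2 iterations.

00000000101

10100111011
00000000101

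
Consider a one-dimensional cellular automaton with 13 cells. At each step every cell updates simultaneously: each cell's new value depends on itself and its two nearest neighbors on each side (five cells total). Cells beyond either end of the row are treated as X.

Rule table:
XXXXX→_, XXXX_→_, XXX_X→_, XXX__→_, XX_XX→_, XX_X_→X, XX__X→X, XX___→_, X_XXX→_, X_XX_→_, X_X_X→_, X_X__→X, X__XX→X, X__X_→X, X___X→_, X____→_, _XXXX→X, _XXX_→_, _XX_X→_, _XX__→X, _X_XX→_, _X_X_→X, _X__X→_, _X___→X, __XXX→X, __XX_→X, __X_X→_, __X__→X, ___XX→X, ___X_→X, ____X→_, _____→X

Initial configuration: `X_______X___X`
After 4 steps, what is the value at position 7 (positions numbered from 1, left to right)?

___XXX_XXX_XX
__XX________X
XXXX__XXXX_XX
____XXXX____X
position 7 holds X

X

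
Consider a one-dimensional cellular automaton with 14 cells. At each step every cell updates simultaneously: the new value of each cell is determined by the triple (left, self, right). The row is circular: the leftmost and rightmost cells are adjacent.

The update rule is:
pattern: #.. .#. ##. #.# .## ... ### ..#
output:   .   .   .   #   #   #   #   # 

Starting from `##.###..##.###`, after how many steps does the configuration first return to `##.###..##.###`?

14

#.###..##.####
.###..##.#####
###..##.#####.
##..##.#####.#
#..##.#####.##
..##.#####.###
.##.#####.###.
##.#####.###..
#.#####.###..#
.#####.###..##
#####.###..##.
####.###..##.#
###.###..##.##
##.###..##.###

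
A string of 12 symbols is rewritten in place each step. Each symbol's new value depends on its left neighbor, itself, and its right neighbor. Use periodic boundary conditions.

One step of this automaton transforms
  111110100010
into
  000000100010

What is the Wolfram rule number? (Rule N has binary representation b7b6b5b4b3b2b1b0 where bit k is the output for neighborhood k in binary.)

4

position 1: 111 → 0  (bit 7 = 0)
position 4: 110 → 0  (bit 6 = 0)
position 5: 101 → 0  (bit 5 = 0)
position 7: 100 → 0  (bit 4 = 0)
position 0: 011 → 0  (bit 3 = 0)
position 6: 010 → 1  (bit 2 = 1)
position 9: 001 → 0  (bit 1 = 0)
position 8: 000 → 0  (bit 0 = 0)
bits b7..b0 = 00000100 = 4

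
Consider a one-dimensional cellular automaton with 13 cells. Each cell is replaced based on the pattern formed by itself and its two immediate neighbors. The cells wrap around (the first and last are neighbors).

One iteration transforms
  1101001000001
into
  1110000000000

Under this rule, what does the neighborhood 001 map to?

0

At position 5 the neighborhood is 001; the next row has 0 there.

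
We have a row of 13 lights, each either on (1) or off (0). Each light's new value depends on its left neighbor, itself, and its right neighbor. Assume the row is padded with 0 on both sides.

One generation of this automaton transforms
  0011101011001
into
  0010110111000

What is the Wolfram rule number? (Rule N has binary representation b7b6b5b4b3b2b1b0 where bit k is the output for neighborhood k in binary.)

104

position 3: 111 → 0  (bit 7 = 0)
position 4: 110 → 1  (bit 6 = 1)
position 5: 101 → 1  (bit 5 = 1)
position 10: 100 → 0  (bit 4 = 0)
position 2: 011 → 1  (bit 3 = 1)
position 6: 010 → 0  (bit 2 = 0)
position 1: 001 → 0  (bit 1 = 0)
position 0: 000 → 0  (bit 0 = 0)
bits b7..b0 = 01101000 = 104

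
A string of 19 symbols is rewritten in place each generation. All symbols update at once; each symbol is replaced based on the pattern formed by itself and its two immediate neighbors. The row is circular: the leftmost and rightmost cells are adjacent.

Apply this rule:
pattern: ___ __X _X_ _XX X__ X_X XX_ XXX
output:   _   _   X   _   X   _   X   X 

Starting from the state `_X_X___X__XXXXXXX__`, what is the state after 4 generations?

__XX__XX__XX__XXXXX

_X_XX__XX__XXXXXXX_
_X__XX__XX__XXXXXXX
_XX__XX__XX__XXXXXX
__XX__XX__XX__XXXXX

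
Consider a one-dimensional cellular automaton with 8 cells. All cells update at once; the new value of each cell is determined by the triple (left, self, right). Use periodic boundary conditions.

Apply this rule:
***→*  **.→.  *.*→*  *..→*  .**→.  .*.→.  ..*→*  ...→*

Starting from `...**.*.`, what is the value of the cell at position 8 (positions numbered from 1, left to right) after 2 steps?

step 1: ***..*.*
step 2: **.**.*.
position 8 holds .

.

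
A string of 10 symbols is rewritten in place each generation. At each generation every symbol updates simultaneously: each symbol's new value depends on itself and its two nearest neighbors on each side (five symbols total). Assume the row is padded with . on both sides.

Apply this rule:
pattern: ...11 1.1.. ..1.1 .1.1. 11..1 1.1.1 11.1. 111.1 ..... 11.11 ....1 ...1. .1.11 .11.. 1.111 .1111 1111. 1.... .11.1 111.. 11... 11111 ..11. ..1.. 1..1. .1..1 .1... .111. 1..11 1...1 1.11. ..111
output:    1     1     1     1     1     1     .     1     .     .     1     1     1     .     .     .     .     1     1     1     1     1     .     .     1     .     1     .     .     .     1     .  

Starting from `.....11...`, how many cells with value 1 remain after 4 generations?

5

...11..11.
.11..1...1
1..11.1.1.
....1.1111
count of 1: 5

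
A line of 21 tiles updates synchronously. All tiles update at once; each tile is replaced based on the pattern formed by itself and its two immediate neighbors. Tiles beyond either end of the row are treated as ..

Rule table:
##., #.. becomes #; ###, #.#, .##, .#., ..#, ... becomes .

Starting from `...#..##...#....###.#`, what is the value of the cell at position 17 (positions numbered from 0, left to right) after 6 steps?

#

step 1: ....#..##...#.....#..
step 2: .....#..##...#.....#.
step 3: ......#..##...#.....#
step 4: .......#..##...#.....
step 5: ........#..##...#....
step 6: .........#..##...#...
position 17 holds #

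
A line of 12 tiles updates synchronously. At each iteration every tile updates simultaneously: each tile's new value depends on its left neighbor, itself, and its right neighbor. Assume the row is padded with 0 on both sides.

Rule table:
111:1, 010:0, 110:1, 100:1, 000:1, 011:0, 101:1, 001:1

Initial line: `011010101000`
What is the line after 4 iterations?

010101101010

101101010111
010110101011
101011010101
010101101010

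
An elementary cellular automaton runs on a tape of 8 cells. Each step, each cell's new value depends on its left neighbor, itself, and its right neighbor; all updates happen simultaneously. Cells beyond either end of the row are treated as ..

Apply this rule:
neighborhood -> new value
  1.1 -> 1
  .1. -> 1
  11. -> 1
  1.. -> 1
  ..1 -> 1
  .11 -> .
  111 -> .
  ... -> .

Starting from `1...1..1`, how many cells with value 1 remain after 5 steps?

step 1: 11.11111
step 2: .11....1
step 3: 1.11..11
step 4: 11.111.1
step 5: .11..111
count of 1: 5

5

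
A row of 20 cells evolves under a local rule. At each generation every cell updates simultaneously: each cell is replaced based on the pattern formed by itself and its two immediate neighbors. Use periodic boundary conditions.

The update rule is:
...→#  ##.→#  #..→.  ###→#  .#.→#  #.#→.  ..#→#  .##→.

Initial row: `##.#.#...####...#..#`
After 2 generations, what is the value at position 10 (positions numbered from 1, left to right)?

.

generation 1: ##.#.#.##.###.###.#.
generation 2: .#.#.#..#..##..##.#.
position 10 holds .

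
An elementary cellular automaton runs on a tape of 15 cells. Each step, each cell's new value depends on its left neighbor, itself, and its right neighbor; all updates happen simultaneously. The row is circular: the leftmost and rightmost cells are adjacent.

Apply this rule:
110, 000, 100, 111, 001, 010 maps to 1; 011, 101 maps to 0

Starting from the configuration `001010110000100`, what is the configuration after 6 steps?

111111101110111

111010011111111
111011101111111
111001100111111
111110111011111
111110011001111
111111101110111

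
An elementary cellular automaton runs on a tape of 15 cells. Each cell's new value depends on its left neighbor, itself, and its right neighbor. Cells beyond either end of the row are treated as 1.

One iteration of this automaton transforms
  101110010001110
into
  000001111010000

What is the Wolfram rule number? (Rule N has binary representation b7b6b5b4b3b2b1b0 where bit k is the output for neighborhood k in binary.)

position 3: 111 → 0  (bit 7 = 0)
position 0: 110 → 0  (bit 6 = 0)
position 1: 101 → 0  (bit 5 = 0)
position 5: 100 → 1  (bit 4 = 1)
position 2: 011 → 0  (bit 3 = 0)
position 7: 010 → 1  (bit 2 = 1)
position 6: 001 → 1  (bit 1 = 1)
position 9: 000 → 0  (bit 0 = 0)
bits b7..b0 = 00010110 = 22

22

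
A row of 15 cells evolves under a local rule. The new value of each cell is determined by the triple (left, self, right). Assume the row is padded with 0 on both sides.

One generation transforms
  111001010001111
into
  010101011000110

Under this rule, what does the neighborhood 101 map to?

At position 6 the neighborhood is 101; the next row has 0 there.

0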